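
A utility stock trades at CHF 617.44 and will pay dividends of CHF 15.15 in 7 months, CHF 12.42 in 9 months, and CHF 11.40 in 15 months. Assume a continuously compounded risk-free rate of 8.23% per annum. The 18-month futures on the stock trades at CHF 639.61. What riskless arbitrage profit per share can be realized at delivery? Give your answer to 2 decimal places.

CHF 17.77 per share

PV(dividends) I = 15.15·e^(−0.0823·7/12) + 12.42·e^(−0.0823·9/12) + 11.40·e^(−0.0823·15/12) = 36.4019
Fair futures F* = (S − I)·e^(rT) = (617.44 − 36.4019)·e^0.123450 = 581.0381 × 1.131393 = 657.3824
Market CHF 639.61 < fair 657.3824: forward underpriced → reverse cash-and-carry (short the stock, invest proceeds at r, pay the dividends, go long the forward).
Profit at T = |F_mkt − F*| = |639.61 − 657.3824| = CHF 17.77 per share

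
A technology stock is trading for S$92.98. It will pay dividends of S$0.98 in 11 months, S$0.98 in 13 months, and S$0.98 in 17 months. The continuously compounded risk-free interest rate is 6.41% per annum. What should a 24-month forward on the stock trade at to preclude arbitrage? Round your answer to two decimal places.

S$102.59

PV(dividends) I = 0.98·e^(−0.0641·11/12) + 0.98·e^(−0.0641·13/12) + 0.98·e^(−0.0641·17/12)
I = 0.9241 + 0.9143 + 0.8949 = 2.7333
F = (S − I)·e^(rT) = (92.98 − 2.7333) · e^(0.0641·24/12)
= 90.2467 · e^0.128200 = 90.2467 × 1.136780 = S$102.59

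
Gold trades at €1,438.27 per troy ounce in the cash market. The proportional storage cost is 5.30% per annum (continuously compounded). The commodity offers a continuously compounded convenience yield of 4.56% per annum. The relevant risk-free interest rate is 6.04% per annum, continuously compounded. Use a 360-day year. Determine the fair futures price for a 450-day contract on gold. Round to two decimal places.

€1,565.48 per troy ounce

Net carry = r + u − y = 0.0604 + 0.0530 − 0.0456 = 0.0678
F = S·e^((r+u−y)T) = 1438.27 · e^(0.0678 × 450/360) = 1438.27 · e^0.08475000
= 1438.27 × 1.08844492 = €1,565.48 per troy ounce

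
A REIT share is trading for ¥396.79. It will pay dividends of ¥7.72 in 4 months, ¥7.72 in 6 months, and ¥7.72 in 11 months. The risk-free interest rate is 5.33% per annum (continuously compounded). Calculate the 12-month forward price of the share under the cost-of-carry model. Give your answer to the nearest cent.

¥394.83

PV(dividends) I = 7.72·e^(−0.0533·4/12) + 7.72·e^(−0.0533·6/12) + 7.72·e^(−0.0533·11/12)
I = 7.5841 + 7.5170 + 7.3519 = 22.4530
F = (S − I)·e^(rT) = (396.79 − 22.4530) · e^(0.0533·12/12)
= 374.3370 · e^0.053300 = 374.3370 × 1.054746 = ¥394.83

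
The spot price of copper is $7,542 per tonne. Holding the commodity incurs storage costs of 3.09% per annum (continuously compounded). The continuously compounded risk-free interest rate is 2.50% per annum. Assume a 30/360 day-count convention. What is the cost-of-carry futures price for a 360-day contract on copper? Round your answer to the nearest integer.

$7,976 per tonne

Net carry = r + u − y = 0.0250 + 0.0309 − 0.0000 = 0.0559
F = S·e^((r+u−y)T) = 7542 · e^(0.0559 × 360/360) = 7542 · e^0.055900
= 7542 × 1.057492 = $7,976 per tonne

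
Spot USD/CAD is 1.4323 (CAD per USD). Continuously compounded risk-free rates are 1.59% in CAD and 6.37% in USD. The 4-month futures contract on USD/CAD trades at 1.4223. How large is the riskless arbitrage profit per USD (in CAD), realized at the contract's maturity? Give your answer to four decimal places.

Fair futures: F* = S·e^(carry·T), with carry = (r_CAD − r_USD) = 0.0159 − 0.0637 = -0.0478
F* = 1.4323 · e^(-0.0478 × 4/12) = 1.4323 · e^-0.015933 = 1.4323 × 0.984193 = 1.4097
Market 1.4223 > fair 1.4097: forward overpriced → cash-and-carry (buy spot, short the forward).
At maturity, profit = |F_mkt − F*| = |1.4223 − 1.4097| = 0.0126 per USD (in CAD)

0.0126 per USD (in CAD)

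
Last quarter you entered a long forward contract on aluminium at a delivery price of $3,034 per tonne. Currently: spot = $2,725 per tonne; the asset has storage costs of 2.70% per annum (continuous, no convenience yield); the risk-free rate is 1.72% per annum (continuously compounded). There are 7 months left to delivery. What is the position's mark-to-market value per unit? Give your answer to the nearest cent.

-$235.45 per tonne

Current fair forward for the remaining 7 months: F = S·e^((r + u)·T), (r + u) = 0.0172 + 0.0270 = 0.0442
F = 2725 · e^(0.0442 × 7/12) = 2725 × 1.02611860 = 2796.1732
Value of long forward = (F − K)·e^(−rT) = (2796.1732 − 3034) · e^(−0.0172·7/12)
= -237.8268 × 0.99001683 = -235.45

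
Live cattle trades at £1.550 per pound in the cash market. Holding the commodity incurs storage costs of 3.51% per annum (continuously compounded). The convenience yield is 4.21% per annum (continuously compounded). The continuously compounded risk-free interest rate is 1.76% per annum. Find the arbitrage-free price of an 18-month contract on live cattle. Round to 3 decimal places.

£1.575 per pound

Net carry = r + u − y = 0.0176 + 0.0351 − 0.0421 = 0.0106
F = S·e^((r+u−y)T) = 1.550 · e^(0.0106 × 18/12) = 1.550 · e^0.015900
= 1.550 × 1.016027 = £1.575 per pound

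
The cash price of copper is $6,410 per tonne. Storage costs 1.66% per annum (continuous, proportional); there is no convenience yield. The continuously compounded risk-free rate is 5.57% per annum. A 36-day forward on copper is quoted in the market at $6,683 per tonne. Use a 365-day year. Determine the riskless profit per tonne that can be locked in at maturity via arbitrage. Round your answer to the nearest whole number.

Fair forward: F* = S·e^(carry·T), with carry = (r + u) = 0.0557 + 0.0166 = 0.0723
F* = 6410 · e^(0.0723 × 36/365) = 6410 · e^0.007131 = 6410 × 1.007156 = $6455.8700
Market $6683 > fair $6455.8700: forward overpriced → cash-and-carry (buy spot, short the forward).
At maturity, profit = |F_mkt − F*| = |6683 − 6455.8700| = $227 per tonne

$227 per tonne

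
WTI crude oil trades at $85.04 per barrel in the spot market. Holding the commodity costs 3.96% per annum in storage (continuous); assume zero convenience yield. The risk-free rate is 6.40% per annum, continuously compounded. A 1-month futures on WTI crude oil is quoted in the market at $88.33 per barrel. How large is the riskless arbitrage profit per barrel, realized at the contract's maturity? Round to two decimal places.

Fair futures: F* = S·e^(carry·T), with carry = (r + u) = 0.0640 + 0.0396 = 0.1036
F* = 85.04 · e^(0.1036 × 1/12) = 85.04 · e^0.008633 = 85.04 × 1.008670 = $85.7773
Market $88.33 > fair $85.7773: forward overpriced → cash-and-carry (buy spot, short the forward).
At maturity, profit = |F_mkt − F*| = |88.33 − 85.7773| = $2.55 per barrel

$2.55 per barrel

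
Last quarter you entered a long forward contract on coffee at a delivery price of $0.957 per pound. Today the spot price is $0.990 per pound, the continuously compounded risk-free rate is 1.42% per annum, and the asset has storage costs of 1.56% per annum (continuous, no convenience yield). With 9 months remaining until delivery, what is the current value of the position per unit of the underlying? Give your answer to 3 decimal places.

Current fair forward for the remaining 9 months: F = S·e^((r + u)·T), (r + u) = 0.0142 + 0.0156 = 0.0298
F = 0.990 · e^(0.0298 × 9/12) = 0.990 × 1.022602 = 1.0124
Value of long forward = (F − K)·e^(−rT) = (1.0124 − 0.957) · e^(−0.0142·9/12)
= 0.0554 × 0.989407 = 0.055

$0.055 per pound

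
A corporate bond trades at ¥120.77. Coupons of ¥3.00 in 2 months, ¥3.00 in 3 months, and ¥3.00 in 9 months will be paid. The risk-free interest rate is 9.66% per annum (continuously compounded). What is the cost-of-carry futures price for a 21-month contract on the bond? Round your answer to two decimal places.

PV(coupons) I = 3.00·e^(−0.0966·2/12) + 3.00·e^(−0.0966·3/12) + 3.00·e^(−0.0966·9/12)
I = 2.9521 + 2.9284 + 2.7903 = 8.6708
F = (S − I)·e^(rT) = (120.77 − 8.6708) · e^(0.0966·21/12)
= 112.0992 · e^0.169050 = 112.0992 × 1.184179 = ¥132.75

¥132.75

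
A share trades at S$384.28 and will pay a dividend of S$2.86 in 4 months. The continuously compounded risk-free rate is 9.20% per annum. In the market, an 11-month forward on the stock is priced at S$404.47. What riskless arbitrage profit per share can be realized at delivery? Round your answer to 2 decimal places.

PV(dividends) I = 2.86·e^(−0.0920·4/12) = 2.7736
Fair forward F* = (S − I)·e^(rT) = (384.28 − 2.7736)·e^0.084333 = 381.5064 × 1.087991 = 415.0755
Market S$404.47 < fair 415.0755: forward underpriced → reverse cash-and-carry (short the stock, invest proceeds at r, pay the dividends, go long the forward).
Profit at T = |F_mkt − F*| = |404.47 − 415.0755| = S$10.61 per share

S$10.61 per share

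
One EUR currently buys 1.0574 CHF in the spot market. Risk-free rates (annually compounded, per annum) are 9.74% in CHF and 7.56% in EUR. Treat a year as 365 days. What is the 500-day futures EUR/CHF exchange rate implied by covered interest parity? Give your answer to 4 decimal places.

By covered interest parity, F = S · (1+r_CHF)^T / (1+r_EUR)^T
= 1.0574 × 1.135781 / 1.104987 = 1.0574 × 1.027868
F = 1.0869 CHF per EUR

1.0869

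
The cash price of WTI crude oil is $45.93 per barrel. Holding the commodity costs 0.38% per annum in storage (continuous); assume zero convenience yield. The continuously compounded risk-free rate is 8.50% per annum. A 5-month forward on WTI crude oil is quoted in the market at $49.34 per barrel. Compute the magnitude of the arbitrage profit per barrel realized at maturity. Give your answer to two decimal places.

$1.68 per barrel

Fair forward: F* = S·e^(carry·T), with carry = (r + u) = 0.0850 + 0.0038 = 0.0888
F* = 45.93 · e^(0.0888 × 5/12) = 45.93 · e^0.037000 = 45.93 × 1.037693 = $47.6612
Market $49.34 > fair $47.6612: forward overpriced → cash-and-carry (buy spot, short the forward).
At maturity, profit = |F_mkt − F*| = |49.34 − 47.6612| = $1.68 per barrel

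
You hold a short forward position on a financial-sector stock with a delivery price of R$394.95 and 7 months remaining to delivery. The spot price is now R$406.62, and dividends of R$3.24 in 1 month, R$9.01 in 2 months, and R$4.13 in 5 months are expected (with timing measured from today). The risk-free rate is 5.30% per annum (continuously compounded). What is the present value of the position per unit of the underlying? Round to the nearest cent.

-R$7.50

PV(remaining dividends) I = 3.24·e^(−0.0530·1/12) + 9.01·e^(−0.0530·2/12) + 4.13·e^(−0.0530·5/12) = 16.1963
Current forward F = (S − I)·e^(rT) = (406.62 − 16.1963)·e^(0.0530·7/12) = 390.4237 × 1.031400 = 402.6830
Value (long) = (F − K)·e^(−rT) = (402.6830 − 394.95) × 0.969556 = 7.4976
Short position value = −(long value) = -R$7.50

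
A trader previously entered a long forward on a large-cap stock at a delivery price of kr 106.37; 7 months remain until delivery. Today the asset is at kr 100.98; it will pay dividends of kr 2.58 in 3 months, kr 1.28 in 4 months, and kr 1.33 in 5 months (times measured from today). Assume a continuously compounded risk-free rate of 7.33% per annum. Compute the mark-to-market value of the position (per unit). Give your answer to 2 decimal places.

PV(remaining dividends) I = 2.58·e^(−0.0733·3/12) + 1.28·e^(−0.0733·4/12) + 1.33·e^(−0.0733·5/12) = 5.0722
Current forward F = (S − I)·e^(rT) = (100.98 − 5.0722)·e^(0.0733·7/12) = 95.9078 × 1.043686 = 100.0976
Value (long) = (F − K)·e^(−rT) = (100.0976 − 106.37) × 0.958143 = -6.0099
Value = -kr 6.01

-kr 6.01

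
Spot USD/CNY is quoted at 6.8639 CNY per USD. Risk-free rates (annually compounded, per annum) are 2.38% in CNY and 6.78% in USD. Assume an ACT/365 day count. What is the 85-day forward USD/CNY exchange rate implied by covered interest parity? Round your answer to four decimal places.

6.7970

By covered interest parity, F = S · (1+r_CNY)^T / (1+r_USD)^T
= 6.8639 × 1.005493 / 1.015394 = 6.8639 × 0.990249
F = 6.7970 CNY per USD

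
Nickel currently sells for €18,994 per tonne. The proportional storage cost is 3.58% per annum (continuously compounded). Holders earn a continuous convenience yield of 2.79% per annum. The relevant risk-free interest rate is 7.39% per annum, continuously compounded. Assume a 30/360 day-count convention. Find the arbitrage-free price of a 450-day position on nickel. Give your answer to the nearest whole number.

Net carry = r + u − y = 0.0739 + 0.0358 − 0.0279 = 0.0818
F = S·e^((r+u−y)T) = 18994 · e^(0.0818 × 450/360) = 18994 · e^0.102250
= 18994 × 1.107660 = €21,039 per tonne

€21,039 per tonne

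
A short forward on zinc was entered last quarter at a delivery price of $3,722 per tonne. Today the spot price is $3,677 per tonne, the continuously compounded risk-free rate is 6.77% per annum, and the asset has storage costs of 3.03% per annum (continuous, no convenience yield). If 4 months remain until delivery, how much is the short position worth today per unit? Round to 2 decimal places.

-$75.38 per tonne

Current fair forward for the remaining 4 months: F = S·e^((r + u)·T), (r + u) = 0.0677 + 0.0303 = 0.0980
F = 3677 · e^(0.0980 × 4/12) = 3677 × 1.03320608 = 3799.0988
Value of long forward = (F − K)·e^(−rT) = (3799.0988 − 3722) · e^(−0.0677·4/12)
= 77.0988 × 0.97768606 = 75.38
Short position value = −(long value) = -$75.38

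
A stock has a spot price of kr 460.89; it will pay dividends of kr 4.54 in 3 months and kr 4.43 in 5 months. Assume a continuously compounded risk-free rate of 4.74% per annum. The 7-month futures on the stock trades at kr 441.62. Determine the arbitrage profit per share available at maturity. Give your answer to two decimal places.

PV(dividends) I = 4.54·e^(−0.0474·3/12) + 4.43·e^(−0.0474·5/12) = 8.8299
Fair futures F* = (S − I)·e^(rT) = (460.89 − 8.8299)·e^0.027650 = 452.0601 × 1.028036 = 464.7341
Market kr 441.62 < fair 464.7341: forward underpriced → reverse cash-and-carry (short the stock, invest proceeds at r, pay the dividends, go long the forward).
Profit at T = |F_mkt − F*| = |441.62 − 464.7341| = kr 23.11 per share

kr 23.11 per share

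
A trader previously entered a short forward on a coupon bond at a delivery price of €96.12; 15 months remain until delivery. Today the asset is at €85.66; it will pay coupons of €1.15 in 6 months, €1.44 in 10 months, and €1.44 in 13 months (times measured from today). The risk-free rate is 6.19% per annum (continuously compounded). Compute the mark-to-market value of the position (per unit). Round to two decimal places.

€7.13

PV(remaining coupons) I = 1.15·e^(−0.0619·6/12) + 1.44·e^(−0.0619·10/12) + 1.44·e^(−0.0619·13/12) = 3.8292
Current forward F = (S − I)·e^(rT) = (85.66 − 3.8292)·e^(0.0619·15/12) = 81.8308 × 1.080447 = 88.4138
Value (long) = (F − K)·e^(−rT) = (88.4138 − 96.12) × 0.925543 = -7.1324
Short position value = −(long value) = €7.13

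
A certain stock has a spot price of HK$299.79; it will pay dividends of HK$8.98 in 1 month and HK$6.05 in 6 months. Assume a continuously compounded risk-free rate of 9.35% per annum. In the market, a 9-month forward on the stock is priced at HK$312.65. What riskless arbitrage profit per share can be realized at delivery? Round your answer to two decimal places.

PV(dividends) I = 8.98·e^(−0.0935·1/12) + 6.05·e^(−0.0935·6/12) = 14.6840
Fair forward F* = (S − I)·e^(rT) = (299.79 − 14.6840)·e^0.070125 = 285.1060 × 1.072642 = 305.8167
Market HK$312.65 > fair 305.8167: forward overpriced → cash-and-carry (borrow at r, buy the stock and collect the dividends, short the forward).
Profit at T = |F_mkt − F*| = |312.65 − 305.8167| = HK$6.83 per share

HK$6.83 per share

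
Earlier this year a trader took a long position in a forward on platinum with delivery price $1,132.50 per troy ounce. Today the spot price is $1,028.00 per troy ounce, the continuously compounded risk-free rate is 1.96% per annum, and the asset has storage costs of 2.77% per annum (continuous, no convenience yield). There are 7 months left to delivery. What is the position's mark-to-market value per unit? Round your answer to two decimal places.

-$74.88 per troy ounce

Current fair forward for the remaining 7 months: F = S·e^((r + u)·T), (r + u) = 0.0196 + 0.0277 = 0.0473
F = 1028.00 · e^(0.0473 × 7/12) = 1028.00 × 1.02797584 = 1056.7592
Value of long forward = (F − K)·e^(−rT) = (1056.7592 − 1132.50) · e^(−0.0196·7/12)
= -75.7408 × 0.98863178 = -74.88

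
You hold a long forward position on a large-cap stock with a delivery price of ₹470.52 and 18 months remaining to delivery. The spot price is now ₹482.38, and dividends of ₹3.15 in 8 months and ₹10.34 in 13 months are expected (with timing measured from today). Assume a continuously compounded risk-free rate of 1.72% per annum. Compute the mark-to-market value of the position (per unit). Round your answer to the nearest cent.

₹10.58

PV(remaining dividends) I = 3.15·e^(−0.0172·8/12) + 10.34·e^(−0.0172·13/12) = 13.2632
Current forward F = (S − I)·e^(rT) = (482.38 − 13.2632)·e^(0.0172·18/12) = 469.1168 × 1.026136 = 481.3776
Value (long) = (F − K)·e^(−rT) = (481.3776 − 470.52) × 0.974530 = 10.5811
Value = ₹10.58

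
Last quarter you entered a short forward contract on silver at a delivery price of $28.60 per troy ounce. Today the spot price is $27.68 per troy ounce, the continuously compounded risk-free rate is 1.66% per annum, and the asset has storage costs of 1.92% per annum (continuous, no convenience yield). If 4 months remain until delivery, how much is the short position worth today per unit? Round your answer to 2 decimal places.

$0.58 per troy ounce

Current fair forward for the remaining 4 months: F = S·e^((r + u)·T), (r + u) = 0.0166 + 0.0192 = 0.0358
F = 27.68 · e^(0.0358 × 4/12) = 27.68 × 1.012005 = 28.0123
Value of long forward = (F − K)·e^(−rT) = (28.0123 − 28.60) · e^(−0.0166·4/12)
= -0.5877 × 0.994482 = -0.58
Short position value = −(long value) = $0.58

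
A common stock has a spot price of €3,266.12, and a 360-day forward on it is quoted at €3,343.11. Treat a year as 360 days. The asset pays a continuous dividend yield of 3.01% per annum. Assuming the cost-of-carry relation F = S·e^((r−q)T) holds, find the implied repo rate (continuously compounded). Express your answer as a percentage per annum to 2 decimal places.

From F = S·e^((r−q)T): (r − q) = ln(F/S)/T
ln(3343.11/3266.12) = ln(1.023572) = 0.023298
(r − q) = 0.023298 / (360/360) = 0.023298
r = ln(F/S)/T + q = 0.023298 + 0.0301 = 0.053398
r = 5.34%

5.34%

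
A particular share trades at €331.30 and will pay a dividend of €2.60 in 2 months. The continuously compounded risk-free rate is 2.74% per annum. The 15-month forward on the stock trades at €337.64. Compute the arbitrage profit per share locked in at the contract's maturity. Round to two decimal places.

€2.53 per share

PV(dividends) I = 2.60·e^(−0.0274·2/12) = 2.5882
Fair forward F* = (S − I)·e^(rT) = (331.30 − 2.5882)·e^0.034250 = 328.7118 × 1.034843 = 340.1651
Market €337.64 < fair 340.1651: forward underpriced → reverse cash-and-carry (short the stock, invest proceeds at r, pay the dividends, go long the forward).
Profit at T = |F_mkt − F*| = |337.64 − 340.1651| = €2.53 per share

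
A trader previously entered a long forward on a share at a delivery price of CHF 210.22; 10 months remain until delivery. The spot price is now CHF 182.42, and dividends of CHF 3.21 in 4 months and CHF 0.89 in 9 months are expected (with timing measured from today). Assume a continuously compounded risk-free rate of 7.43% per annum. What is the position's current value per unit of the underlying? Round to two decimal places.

PV(remaining dividends) I = 3.21·e^(−0.0743·4/12) + 0.89·e^(−0.0743·9/12) = 3.9732
Current forward F = (S − I)·e^(rT) = (182.42 − 3.9732)·e^(0.0743·10/12) = 178.4468 × 1.063874 = 189.8449
Value (long) = (F − K)·e^(−rT) = (189.8449 − 210.22) × 0.939961 = -19.1518
Value = -CHF 19.15

-CHF 19.15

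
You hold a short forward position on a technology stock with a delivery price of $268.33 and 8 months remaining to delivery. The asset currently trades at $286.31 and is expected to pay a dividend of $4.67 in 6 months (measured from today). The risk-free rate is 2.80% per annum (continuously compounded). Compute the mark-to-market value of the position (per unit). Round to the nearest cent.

-$18.34

PV(remaining dividends) I = 4.67·e^(−0.0280·6/12) = 4.6051
Current forward F = (S − I)·e^(rT) = (286.31 − 4.6051)·e^(0.0280·8/12) = 281.7049 × 1.018842 = 287.0128
Value (long) = (F − K)·e^(−rT) = (287.0128 − 268.33) × 0.981506 = 18.3373
Short position value = −(long value) = -$18.34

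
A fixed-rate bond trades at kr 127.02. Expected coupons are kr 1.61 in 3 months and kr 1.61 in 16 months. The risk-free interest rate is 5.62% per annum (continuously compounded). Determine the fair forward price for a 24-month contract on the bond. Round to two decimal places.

kr 138.68

PV(coupons) I = 1.61·e^(−0.0562·3/12) + 1.61·e^(−0.0562·16/12)
I = 1.5875 + 1.4938 = 3.0813
F = (S − I)·e^(rT) = (127.02 − 3.0813) · e^(0.0562·24/12)
= 123.9387 · e^0.112400 = 123.9387 × 1.118960 = kr 138.68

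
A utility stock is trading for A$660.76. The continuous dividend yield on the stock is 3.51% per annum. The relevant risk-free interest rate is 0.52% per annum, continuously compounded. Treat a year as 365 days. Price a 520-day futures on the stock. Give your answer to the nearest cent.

F = S·e^((r − q)T) = 660.76 · e^((0.0052 − 0.0351) × 520/365)
= 660.76 · e^-0.042597 = 660.76 × 0.958298
F = A$633.20

A$633.20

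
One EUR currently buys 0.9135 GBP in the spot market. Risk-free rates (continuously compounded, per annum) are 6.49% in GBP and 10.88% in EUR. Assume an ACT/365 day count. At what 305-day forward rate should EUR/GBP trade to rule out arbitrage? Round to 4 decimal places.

0.8806

F = S·e^((r_GBP − r_EUR)T) = 0.9135 · e^((0.0649 − 0.1088) × 305/365)
= 0.9135 · e^-0.036684 = 0.9135 × 0.963981
F = 0.8806 GBP per EUR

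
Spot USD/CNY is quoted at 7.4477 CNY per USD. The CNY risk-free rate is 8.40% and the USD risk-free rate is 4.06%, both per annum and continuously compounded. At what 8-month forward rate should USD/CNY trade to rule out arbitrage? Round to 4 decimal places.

F = S·e^((r_CNY − r_USD)T) = 7.4477 · e^((0.0840 − 0.0406) × 8/12)
= 7.4477 · e^0.028933 = 7.4477 × 1.029356
F = 7.6663 CNY per USD

7.6663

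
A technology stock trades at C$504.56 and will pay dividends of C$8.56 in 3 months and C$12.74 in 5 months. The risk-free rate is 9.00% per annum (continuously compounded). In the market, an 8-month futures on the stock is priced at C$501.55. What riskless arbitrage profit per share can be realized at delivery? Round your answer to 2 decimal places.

PV(dividends) I = 8.56·e^(−0.0900·3/12) + 12.74·e^(−0.0900·5/12) = 20.6406
Fair futures F* = (S − I)·e^(rT) = (504.56 − 20.6406)·e^0.060000 = 483.9194 × 1.061837 = 513.8435
Market C$501.55 < fair 513.8435: forward underpriced → reverse cash-and-carry (short the stock, invest proceeds at r, pay the dividends, go long the forward).
Profit at T = |F_mkt − F*| = |501.55 − 513.8435| = C$12.29 per share

C$12.29 per share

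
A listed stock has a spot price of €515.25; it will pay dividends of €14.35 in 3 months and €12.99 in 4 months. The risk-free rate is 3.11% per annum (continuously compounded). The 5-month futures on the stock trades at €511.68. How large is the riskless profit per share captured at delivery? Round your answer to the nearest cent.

PV(dividends) I = 14.35·e^(−0.0311·3/12) + 12.99·e^(−0.0311·4/12) = 27.0949
Fair futures F* = (S − I)·e^(rT) = (515.25 − 27.0949)·e^0.012958 = 488.1551 × 1.013042 = 494.5216
Market €511.68 > fair 494.5216: forward overpriced → cash-and-carry (borrow at r, buy the stock and collect the dividends, short the forward).
Profit at T = |F_mkt − F*| = |511.68 − 494.5216| = €17.16 per share

€17.16 per share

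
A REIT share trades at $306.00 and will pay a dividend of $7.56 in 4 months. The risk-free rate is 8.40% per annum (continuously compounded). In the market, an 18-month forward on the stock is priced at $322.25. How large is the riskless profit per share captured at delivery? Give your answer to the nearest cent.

$16.50 per share

PV(dividends) I = 7.56·e^(−0.0840·4/12) = 7.3513
Fair forward F* = (S − I)·e^(rT) = (306.00 − 7.3513)·e^0.126000 = 298.6487 × 1.134282 = 338.7518
Market $322.25 < fair 338.7518: forward underpriced → reverse cash-and-carry (short the stock, invest proceeds at r, pay the dividends, go long the forward).
Profit at T = |F_mkt − F*| = |322.25 − 338.7518| = $16.50 per share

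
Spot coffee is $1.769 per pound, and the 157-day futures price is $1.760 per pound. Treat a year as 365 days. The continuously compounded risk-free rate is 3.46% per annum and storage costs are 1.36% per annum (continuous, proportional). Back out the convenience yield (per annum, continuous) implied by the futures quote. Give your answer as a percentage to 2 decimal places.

6.01%

F = S·e^((r+u−y)T) ⇒ (r+u−y) = ln(F/S)/T
ln(1.760/1.769) = -0.005101; /T ⇒ -0.011859
y = r + u − ln(F/S)/T = 0.0346 + 0.0136 + 0.011859 = 0.060059
y = 6.01%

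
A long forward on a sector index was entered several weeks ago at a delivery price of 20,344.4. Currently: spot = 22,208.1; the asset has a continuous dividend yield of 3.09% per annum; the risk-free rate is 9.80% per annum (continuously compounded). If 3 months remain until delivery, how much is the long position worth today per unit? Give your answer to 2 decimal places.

Current fair forward for the remaining 3 months: F = S·e^((r − q)·T), (r − q) = 0.0980 − 0.0309 = 0.0671
F = 22208.1 · e^(0.0671 × 3/12) = 22208.1 × 1.01691649 = 22583.7831
Value of long forward = (F − K)·e^(−rT) = (22583.7831 − 20344.4) · e^(−0.0980·3/12)
= 2239.3831 × 0.97579769 = 2185.18

2185.18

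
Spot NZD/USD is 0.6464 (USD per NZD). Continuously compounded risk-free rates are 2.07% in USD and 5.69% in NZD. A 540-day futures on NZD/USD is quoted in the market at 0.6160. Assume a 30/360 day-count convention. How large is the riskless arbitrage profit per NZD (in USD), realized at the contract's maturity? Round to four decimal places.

Fair futures: F* = S·e^(carry·T), with carry = (r_USD − r_NZD) = 0.0207 − 0.0569 = -0.0362
F* = 0.6464 · e^(-0.0362 × 540/360) = 0.6464 · e^-0.054300 = 0.6464 × 0.947148 = 0.6122
Market 0.6160 > fair 0.6122: forward overpriced → cash-and-carry (buy spot, short the forward).
At maturity, profit = |F_mkt − F*| = |0.6160 − 0.6122| = 0.0038 per NZD (in USD)

0.0038 per NZD (in USD)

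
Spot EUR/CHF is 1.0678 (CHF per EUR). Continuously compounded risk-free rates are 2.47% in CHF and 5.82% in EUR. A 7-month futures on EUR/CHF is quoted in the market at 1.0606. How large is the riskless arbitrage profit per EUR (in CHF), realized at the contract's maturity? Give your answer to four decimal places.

0.0135 per EUR (in CHF)

Fair futures: F* = S·e^(carry·T), with carry = (r_CHF − r_EUR) = 0.0247 − 0.0582 = -0.0335
F* = 1.0678 · e^(-0.0335 × 7/12) = 1.0678 · e^-0.019542 = 1.0678 × 0.980648 = 1.0471
Market 1.0606 > fair 1.0471: forward overpriced → cash-and-carry (buy spot, short the forward).
At maturity, profit = |F_mkt − F*| = |1.0606 − 1.0471| = 0.0135 per EUR (in CHF)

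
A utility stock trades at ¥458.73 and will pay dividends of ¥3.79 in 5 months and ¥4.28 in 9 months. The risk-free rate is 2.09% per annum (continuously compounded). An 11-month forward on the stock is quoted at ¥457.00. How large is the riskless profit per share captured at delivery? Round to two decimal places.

¥2.48 per share

PV(dividends) I = 3.79·e^(−0.0209·5/12) + 4.28·e^(−0.0209·9/12) = 7.9706
Fair forward F* = (S − I)·e^(rT) = (458.73 − 7.9706)·e^0.019158 = 450.7594 × 1.019343 = 459.4784
Market ¥457.00 < fair 459.4784: forward underpriced → reverse cash-and-carry (short the stock, invest proceeds at r, pay the dividends, go long the forward).
Profit at T = |F_mkt − F*| = |457.00 − 459.4784| = ¥2.48 per share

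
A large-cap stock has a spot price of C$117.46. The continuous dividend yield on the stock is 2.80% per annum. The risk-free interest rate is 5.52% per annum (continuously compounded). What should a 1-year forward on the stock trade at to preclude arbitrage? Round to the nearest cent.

F = S·e^((r − q)T) = 117.46 · e^((0.0552 − 0.0280) × 1)
= 117.46 · e^0.027200 = 117.46 × 1.027573
F = C$120.70

C$120.70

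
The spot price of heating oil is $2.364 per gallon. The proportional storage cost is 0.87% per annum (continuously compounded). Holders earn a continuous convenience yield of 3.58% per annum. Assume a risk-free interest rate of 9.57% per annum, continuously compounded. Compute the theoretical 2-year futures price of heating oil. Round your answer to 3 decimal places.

Net carry = r + u − y = 0.0957 + 0.0087 − 0.0358 = 0.0686
F = S·e^((r+u−y)T) = 2.364 · e^(0.0686 × 2) = 2.364 · e^0.137200
= 2.364 × 1.147058 = $2.712 per gallon

$2.712 per gallon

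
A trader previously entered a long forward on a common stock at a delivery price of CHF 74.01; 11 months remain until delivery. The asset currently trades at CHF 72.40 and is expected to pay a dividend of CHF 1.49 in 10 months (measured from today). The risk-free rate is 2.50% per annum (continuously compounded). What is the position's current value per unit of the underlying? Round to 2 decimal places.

PV(remaining dividends) I = 1.49·e^(−0.0250·10/12) = 1.4593
Current forward F = (S − I)·e^(rT) = (72.40 − 1.4593)·e^(0.0250·11/12) = 70.9407 × 1.023181 = 72.5852
Value (long) = (F − K)·e^(−rT) = (72.5852 − 74.01) × 0.977344 = -1.3925
Value = -CHF 1.39

-CHF 1.39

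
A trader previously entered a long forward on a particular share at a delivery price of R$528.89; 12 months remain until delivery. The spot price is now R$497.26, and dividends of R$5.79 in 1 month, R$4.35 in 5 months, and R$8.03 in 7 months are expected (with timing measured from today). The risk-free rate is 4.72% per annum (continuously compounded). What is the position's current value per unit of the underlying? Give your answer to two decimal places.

-R$25.09

PV(remaining dividends) I = 5.79·e^(−0.0472·1/12) + 4.35·e^(−0.0472·5/12) + 8.03·e^(−0.0472·7/12) = 17.8445
Current forward F = (S − I)·e^(rT) = (497.26 − 17.8445)·e^(0.0472·12/12) = 479.4155 × 1.048332 = 502.5866
Value (long) = (F − K)·e^(−rT) = (502.5866 − 528.89) × 0.953897 = -25.0907
Value = -R$25.09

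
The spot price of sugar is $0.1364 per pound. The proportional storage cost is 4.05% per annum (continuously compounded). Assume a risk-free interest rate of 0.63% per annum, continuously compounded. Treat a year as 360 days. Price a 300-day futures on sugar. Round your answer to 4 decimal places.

Net carry = r + u − y = 0.0063 + 0.0405 − 0.0000 = 0.0468
F = S·e^((r+u−y)T) = 0.1364 · e^(0.0468 × 300/360) = 0.1364 · e^0.039000
= 0.1364 × 1.039770 = $0.1418 per pound

$0.1418 per pound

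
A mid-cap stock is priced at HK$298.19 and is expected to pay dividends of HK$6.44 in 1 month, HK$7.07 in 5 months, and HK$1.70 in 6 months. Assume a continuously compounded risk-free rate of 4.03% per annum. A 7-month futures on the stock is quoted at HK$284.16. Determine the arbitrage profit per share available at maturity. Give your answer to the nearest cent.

PV(dividends) I = 6.44·e^(−0.0403·1/12) + 7.07·e^(−0.0403·5/12) + 1.70·e^(−0.0403·6/12) = 15.0368
Fair futures F* = (S − I)·e^(rT) = (298.19 − 15.0368)·e^0.023508 = 283.1532 × 1.023786 = 289.8883
Market HK$284.16 < fair 289.8883: forward underpriced → reverse cash-and-carry (short the stock, invest proceeds at r, pay the dividends, go long the forward).
Profit at T = |F_mkt − F*| = |284.16 − 289.8883| = HK$5.73 per share

HK$5.73 per share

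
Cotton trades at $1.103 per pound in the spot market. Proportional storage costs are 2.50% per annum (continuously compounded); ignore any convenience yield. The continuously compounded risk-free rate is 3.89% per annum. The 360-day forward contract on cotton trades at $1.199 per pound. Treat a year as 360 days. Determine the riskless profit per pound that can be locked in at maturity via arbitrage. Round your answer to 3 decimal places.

$0.023 per pound

Fair forward: F* = S·e^(carry·T), with carry = (r + u) = 0.0389 + 0.0250 = 0.0639
F* = 1.103 · e^(0.0639 × 360/360) = 1.103 · e^0.063900 = 1.103 × 1.065986 = $1.1758
Market $1.199 > fair $1.1758: forward overpriced → cash-and-carry (buy spot, short the forward).
At maturity, profit = |F_mkt − F*| = |1.199 − 1.1758| = $0.023 per pound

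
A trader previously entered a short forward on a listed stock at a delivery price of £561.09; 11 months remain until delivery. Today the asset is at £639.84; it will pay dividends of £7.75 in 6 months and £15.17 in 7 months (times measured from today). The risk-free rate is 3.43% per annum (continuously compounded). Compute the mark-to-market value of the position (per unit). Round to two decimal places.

-£73.63

PV(remaining dividends) I = 7.75·e^(−0.0343·6/12) + 15.17·e^(−0.0343·7/12) = 22.4877
Current forward F = (S − I)·e^(rT) = (639.84 − 22.4877)·e^(0.0343·11/12) = 617.3523 × 1.031941 = 637.0711
Value (long) = (F − K)·e^(−rT) = (637.0711 − 561.09) × 0.969047 = 73.6293
Short position value = −(long value) = -£73.63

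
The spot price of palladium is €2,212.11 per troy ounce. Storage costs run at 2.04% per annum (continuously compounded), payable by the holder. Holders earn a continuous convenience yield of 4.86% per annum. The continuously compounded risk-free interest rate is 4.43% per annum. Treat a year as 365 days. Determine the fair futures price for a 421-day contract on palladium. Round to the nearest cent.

Net carry = r + u − y = 0.0443 + 0.0204 − 0.0486 = 0.0161
F = S·e^((r+u−y)T) = 2212.11 · e^(0.0161 × 421/365) = 2212.11 · e^0.01857014
= 2212.11 × 1.01874364 = €2,253.57 per troy ounce

€2,253.57 per troy ounce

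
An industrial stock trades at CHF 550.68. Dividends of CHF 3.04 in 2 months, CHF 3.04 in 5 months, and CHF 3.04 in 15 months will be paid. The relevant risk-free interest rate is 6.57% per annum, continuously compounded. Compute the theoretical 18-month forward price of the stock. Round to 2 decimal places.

PV(dividends) I = 3.04·e^(−0.0657·2/12) + 3.04·e^(−0.0657·5/12) + 3.04·e^(−0.0657·15/12)
I = 3.0069 + 2.9579 + 2.8003 = 8.7651
F = (S − I)·e^(rT) = (550.68 − 8.7651) · e^(0.0657·18/12)
= 541.9149 · e^0.098550 = 541.9149 × 1.103570 = CHF 598.04

CHF 598.04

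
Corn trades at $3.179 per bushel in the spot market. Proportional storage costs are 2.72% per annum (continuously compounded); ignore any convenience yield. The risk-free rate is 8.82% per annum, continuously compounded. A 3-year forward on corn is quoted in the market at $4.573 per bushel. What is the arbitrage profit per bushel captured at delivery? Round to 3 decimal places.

Fair forward: F* = S·e^(carry·T), with carry = (r + u) = 0.0882 + 0.0272 = 0.1154
F* = 3.179 · e^(0.1154 × 3) = 3.179 · e^0.346200 = 3.179 × 1.413685 = $4.4941
Market $4.573 > fair $4.4941: forward overpriced → cash-and-carry (buy spot, short the forward).
At maturity, profit = |F_mkt − F*| = |4.573 − 4.4941| = $0.079 per bushel

$0.079 per bushel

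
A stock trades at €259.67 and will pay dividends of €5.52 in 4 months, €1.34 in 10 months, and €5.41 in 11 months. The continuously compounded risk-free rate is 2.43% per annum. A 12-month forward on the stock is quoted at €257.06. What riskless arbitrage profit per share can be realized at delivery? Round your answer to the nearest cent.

PV(dividends) I = 5.52·e^(−0.0243·4/12) + 1.34·e^(−0.0243·10/12) + 5.41·e^(−0.0243·11/12) = 12.0794
Fair forward F* = (S − I)·e^(rT) = (259.67 − 12.0794)·e^0.024300 = 247.5906 × 1.024598 = 253.6808
Market €257.06 > fair 253.6808: forward overpriced → cash-and-carry (borrow at r, buy the stock and collect the dividends, short the forward).
Profit at T = |F_mkt − F*| = |257.06 − 253.6808| = €3.38 per share

€3.38 per share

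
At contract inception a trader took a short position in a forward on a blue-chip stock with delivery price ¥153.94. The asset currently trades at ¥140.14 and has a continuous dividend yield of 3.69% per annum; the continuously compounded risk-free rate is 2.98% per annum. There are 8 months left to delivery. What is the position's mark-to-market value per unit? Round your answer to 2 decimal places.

Current fair forward for the remaining 8 months: F = S·e^((r − q)·T), (r − q) = 0.0298 − 0.0369 = -0.0071
F = 140.14 · e^(-0.0071 × 8/12) = 140.14 × 0.995278 = 139.4783
Value of long forward = (F − K)·e^(−rT) = (139.4783 − 153.94) · e^(−0.0298·8/12)
= -14.4617 × 0.980329 = -14.18
Short position value = −(long value) = ¥14.18

¥14.18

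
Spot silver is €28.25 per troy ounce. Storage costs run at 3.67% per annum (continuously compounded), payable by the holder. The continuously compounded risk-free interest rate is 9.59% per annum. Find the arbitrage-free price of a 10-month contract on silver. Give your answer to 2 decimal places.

Net carry = r + u − y = 0.0959 + 0.0367 − 0.0000 = 0.1326
F = S·e^((r+u−y)T) = 28.25 · e^(0.1326 × 10/12) = 28.25 · e^0.110500
= 28.25 × 1.116836 = €31.55 per troy ounce

€31.55 per troy ounce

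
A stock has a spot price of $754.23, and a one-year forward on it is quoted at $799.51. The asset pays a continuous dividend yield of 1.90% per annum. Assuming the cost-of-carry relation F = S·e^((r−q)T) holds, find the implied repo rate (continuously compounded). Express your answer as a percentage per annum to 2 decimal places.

7.73%

From F = S·e^((r−q)T): (r − q) = ln(F/S)/T
ln(799.51/754.23) = ln(1.060035) = 0.058302
(r − q) = 0.058302 / (12/12) = 0.058302
r = ln(F/S)/T + q = 0.058302 + 0.0190 = 0.077302
r = 7.73%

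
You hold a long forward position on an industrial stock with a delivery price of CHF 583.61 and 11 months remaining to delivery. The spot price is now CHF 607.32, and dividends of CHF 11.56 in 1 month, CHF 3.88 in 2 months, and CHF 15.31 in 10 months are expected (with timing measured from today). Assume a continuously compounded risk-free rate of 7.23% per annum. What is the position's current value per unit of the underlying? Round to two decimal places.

CHF 31.40

PV(remaining dividends) I = 11.56·e^(−0.0723·1/12) + 3.88·e^(−0.0723·2/12) + 15.31·e^(−0.0723·10/12) = 29.7389
Current forward F = (S − I)·e^(rT) = (607.32 − 29.7389)·e^(0.0723·11/12) = 577.5811 × 1.068521 = 617.1575
Value (long) = (F − K)·e^(−rT) = (617.1575 − 583.61) × 0.935873 = 31.3962
Value = CHF 31.40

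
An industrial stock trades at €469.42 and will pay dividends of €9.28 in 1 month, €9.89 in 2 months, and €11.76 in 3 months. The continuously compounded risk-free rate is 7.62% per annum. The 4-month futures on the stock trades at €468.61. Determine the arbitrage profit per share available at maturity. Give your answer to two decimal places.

€18.42 per share

PV(dividends) I = 9.28·e^(−0.0762·1/12) + 9.89·e^(−0.0762·2/12) + 11.76·e^(−0.0762·3/12) = 30.5245
Fair futures F* = (S − I)·e^(rT) = (469.42 − 30.5245)·e^0.025400 = 438.8955 × 1.025725 = 450.1861
Market €468.61 > fair 450.1861: forward overpriced → cash-and-carry (borrow at r, buy the stock and collect the dividends, short the forward).
Profit at T = |F_mkt − F*| = |468.61 − 450.1861| = €18.42 per share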